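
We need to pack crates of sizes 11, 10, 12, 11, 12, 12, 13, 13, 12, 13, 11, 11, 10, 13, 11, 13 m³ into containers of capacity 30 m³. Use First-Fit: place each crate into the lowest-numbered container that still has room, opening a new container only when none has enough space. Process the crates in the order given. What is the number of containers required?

8

Put 11 m³ in container 1; 19 m³ remain.
Put 10 m³ in container 1; 9 m³ remain.
Put 12 m³ in container 2; 18 m³ remain.
Put 11 m³ in container 2; 7 m³ remain.
Put 12 m³ in container 3; 18 m³ remain.
Put 12 m³ in container 3; 6 m³ remain.
Put 13 m³ in container 4; 17 m³ remain.
Put 13 m³ in container 4; 4 m³ remain.
Put 12 m³ in container 5; 18 m³ remain.
Put 13 m³ in container 5; 5 m³ remain.
Put 11 m³ in container 6; 19 m³ remain.
Put 11 m³ in container 6; 8 m³ remain.
Put 10 m³ in container 7; 20 m³ remain.
Put 13 m³ in container 7; 7 m³ remain.
Put 11 m³ in container 8; 19 m³ remain.
Put 13 m³ in container 8; 6 m³ remain.
Final containers: [11,10] [12,11] [12,12] [13,13] [12,13] [11,11] [10,13] [11,13].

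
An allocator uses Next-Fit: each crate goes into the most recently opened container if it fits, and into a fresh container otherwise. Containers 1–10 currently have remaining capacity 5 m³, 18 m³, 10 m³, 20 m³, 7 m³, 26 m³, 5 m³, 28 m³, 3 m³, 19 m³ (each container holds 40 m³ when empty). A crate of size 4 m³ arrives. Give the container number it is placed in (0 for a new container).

10

Next-Fit only looks at container 10, which has 19 m³ free.
4 m³ fits there.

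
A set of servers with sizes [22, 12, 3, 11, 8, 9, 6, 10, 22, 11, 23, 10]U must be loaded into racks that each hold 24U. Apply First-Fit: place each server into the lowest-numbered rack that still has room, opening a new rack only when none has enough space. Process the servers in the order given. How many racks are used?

22U → rack 1 (remaining 2U)
12U → rack 2 (remaining 12U)
3U → rack 2 (remaining 9U)
11U → rack 3 (remaining 13U)
8U → rack 2 (remaining 1U)
9U → rack 3 (remaining 4U)
6U → rack 4 (remaining 18U)
10U → rack 4 (remaining 8U)
22U → rack 5 (remaining 2U)
11U → rack 6 (remaining 13U)
23U → rack 7 (remaining 1U)
10U → rack 6 (remaining 3U)

7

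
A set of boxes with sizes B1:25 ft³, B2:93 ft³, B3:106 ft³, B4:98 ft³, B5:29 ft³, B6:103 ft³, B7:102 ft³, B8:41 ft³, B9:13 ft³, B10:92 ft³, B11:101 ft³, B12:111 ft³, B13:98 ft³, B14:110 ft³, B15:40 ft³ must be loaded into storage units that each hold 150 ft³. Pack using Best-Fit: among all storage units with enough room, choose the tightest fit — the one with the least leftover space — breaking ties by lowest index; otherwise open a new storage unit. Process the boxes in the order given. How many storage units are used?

10 storage units

B1 (25 ft³) → storage unit 1 (remaining 125 ft³)
B2 (93 ft³) → storage unit 1 (remaining 32 ft³)
B3 (106 ft³) → storage unit 2 (remaining 44 ft³)
B4 (98 ft³) → storage unit 3 (remaining 52 ft³)
B5 (29 ft³) → storage unit 1 (remaining 3 ft³)
B6 (103 ft³) → storage unit 4 (remaining 47 ft³)
B7 (102 ft³) → storage unit 5 (remaining 48 ft³)
B8 (41 ft³) → storage unit 2 (remaining 3 ft³)
B9 (13 ft³) → storage unit 4 (remaining 34 ft³)
B10 (92 ft³) → storage unit 6 (remaining 58 ft³)
B11 (101 ft³) → storage unit 7 (remaining 49 ft³)
B12 (111 ft³) → storage unit 8 (remaining 39 ft³)
B13 (98 ft³) → storage unit 9 (remaining 52 ft³)
B14 (110 ft³) → storage unit 10 (remaining 40 ft³)
B15 (40 ft³) → storage unit 10 (remaining 0 ft³)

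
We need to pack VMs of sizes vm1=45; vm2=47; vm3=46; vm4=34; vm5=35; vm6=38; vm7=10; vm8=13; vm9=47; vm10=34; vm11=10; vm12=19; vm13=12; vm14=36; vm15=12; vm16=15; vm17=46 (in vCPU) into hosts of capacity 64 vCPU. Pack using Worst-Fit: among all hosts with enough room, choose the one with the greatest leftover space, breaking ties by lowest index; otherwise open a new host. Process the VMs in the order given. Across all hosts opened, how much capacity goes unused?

141

host 1: place vm1 (45 vCPU), 19 vCPU left
host 2: place vm2 (47 vCPU), 17 vCPU left
host 3: place vm3 (46 vCPU), 18 vCPU left
host 4: place vm4 (34 vCPU), 30 vCPU left
host 5: place vm5 (35 vCPU), 29 vCPU left
host 6: place vm6 (38 vCPU), 26 vCPU left
host 4: place vm7 (10 vCPU), 20 vCPU left
host 5: place vm8 (13 vCPU), 16 vCPU left
host 7: place vm9 (47 vCPU), 17 vCPU left
host 8: place vm10 (34 vCPU), 30 vCPU left
host 8: place vm11 (10 vCPU), 20 vCPU left
host 6: place vm12 (19 vCPU), 7 vCPU left
host 4: place vm13 (12 vCPU), 8 vCPU left
host 9: place vm14 (36 vCPU), 28 vCPU left
host 9: place vm15 (12 vCPU), 16 vCPU left
host 8: place vm16 (15 vCPU), 5 vCPU left
host 10: place vm17 (46 vCPU), 18 vCPU left
10 hosts × 64 vCPU = 640 vCPU; used 499 vCPU; unused 141 vCPU.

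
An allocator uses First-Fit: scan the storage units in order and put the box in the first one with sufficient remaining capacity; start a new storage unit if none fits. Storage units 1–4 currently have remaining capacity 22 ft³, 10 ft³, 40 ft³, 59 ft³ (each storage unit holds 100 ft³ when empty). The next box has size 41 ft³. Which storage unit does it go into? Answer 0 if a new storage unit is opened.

4

Storage units with room: storage unit 4 (59 ft³).
The first with room is storage unit 4.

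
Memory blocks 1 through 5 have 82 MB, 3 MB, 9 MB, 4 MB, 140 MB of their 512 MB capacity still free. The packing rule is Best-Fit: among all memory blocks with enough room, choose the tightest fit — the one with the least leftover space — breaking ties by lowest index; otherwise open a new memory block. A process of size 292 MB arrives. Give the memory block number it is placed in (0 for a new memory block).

No memory block has ≥ 292 MB free, so a new memory block is opened.

0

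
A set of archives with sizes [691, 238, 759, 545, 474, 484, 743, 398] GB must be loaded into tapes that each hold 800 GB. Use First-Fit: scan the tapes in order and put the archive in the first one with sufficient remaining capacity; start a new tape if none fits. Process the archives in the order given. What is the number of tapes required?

7

Put 691 GB in tape 1; 109 GB remain.
Put 238 GB in tape 2; 562 GB remain.
Put 759 GB in tape 3; 41 GB remain.
Put 545 GB in tape 2; 17 GB remain.
Put 474 GB in tape 4; 326 GB remain.
Put 484 GB in tape 5; 316 GB remain.
Put 743 GB in tape 6; 57 GB remain.
Put 398 GB in tape 7; 402 GB remain.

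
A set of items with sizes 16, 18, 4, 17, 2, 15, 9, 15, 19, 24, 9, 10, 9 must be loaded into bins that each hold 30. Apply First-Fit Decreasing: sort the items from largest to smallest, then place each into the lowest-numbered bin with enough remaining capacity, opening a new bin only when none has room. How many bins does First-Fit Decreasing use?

Sorted descending: 24, 19, 18, 17, 16, 15, 15, 10, 9, 9, 9, 4, 2.
Put 24 in bin 1; 6 remain.
Put 19 in bin 2; 11 remain.
Put 18 in bin 3; 12 remain.
Put 17 in bin 4; 13 remain.
Put 16 in bin 5; 14 remain.
Put 15 in bin 6; 15 remain.
Put 15 in bin 6; 0 remain.
Put 10 in bin 2; 1 remain.
Put 9 in bin 3; 3 remain.
Put 9 in bin 4; 4 remain.
Put 9 in bin 5; 5 remain.
Put 4 in bin 1; 2 remain.
Put 2 in bin 1; 0 remain.
Final bins: [24,4,2] [19,10] [18,9] [17,9] [16,9] [15,15].

6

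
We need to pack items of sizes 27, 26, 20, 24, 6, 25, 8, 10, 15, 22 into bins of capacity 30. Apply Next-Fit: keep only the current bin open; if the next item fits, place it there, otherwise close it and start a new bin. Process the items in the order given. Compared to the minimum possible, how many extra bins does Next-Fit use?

1

Next-Fit: [27] [26] [20] [24,6] [25] [8,10] [15] [22] → 8 bins.
Total size 183; any packing needs at least ⌈183/30⌉ = 7 bins.
An optimal packing achieves that bound: [27] [26] [25] [24,6] [22,8] [20,10] [15] → 7 bins.
Excess: 8 − 7 = 1.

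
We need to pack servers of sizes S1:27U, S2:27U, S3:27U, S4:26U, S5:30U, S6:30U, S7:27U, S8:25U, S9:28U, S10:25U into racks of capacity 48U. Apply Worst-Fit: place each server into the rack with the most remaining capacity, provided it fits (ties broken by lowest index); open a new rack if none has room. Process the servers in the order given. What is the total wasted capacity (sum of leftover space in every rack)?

Put S1 (27U) in rack 1; 21U remain.
Put S2 (27U) in rack 2; 21U remain.
Put S3 (27U) in rack 3; 21U remain.
Put S4 (26U) in rack 4; 22U remain.
Put S5 (30U) in rack 5; 18U remain.
Put S6 (30U) in rack 6; 18U remain.
Put S7 (27U) in rack 7; 21U remain.
Put S8 (25U) in rack 8; 23U remain.
Put S9 (28U) in rack 9; 20U remain.
Put S10 (25U) in rack 10; 23U remain.
10 racks × 48U = 480U; used 272U; unused 208U.

208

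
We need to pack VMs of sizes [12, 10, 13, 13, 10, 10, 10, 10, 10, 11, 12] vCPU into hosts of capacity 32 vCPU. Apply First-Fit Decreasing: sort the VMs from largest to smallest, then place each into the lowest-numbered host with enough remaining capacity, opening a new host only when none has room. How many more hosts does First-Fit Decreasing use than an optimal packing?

First-Fit Decreasing: [13,13] [12,12] [11,10,10] [10,10,10] [10] → 5 hosts.
Total size 121 vCPU; any packing needs at least ⌈121/32⌉ = 4 hosts.
An optimal packing achieves that bound: [13,13] [12,10,10] [12,10,10] [11,10,10] → 4 hosts.
Excess: 5 − 4 = 1.

1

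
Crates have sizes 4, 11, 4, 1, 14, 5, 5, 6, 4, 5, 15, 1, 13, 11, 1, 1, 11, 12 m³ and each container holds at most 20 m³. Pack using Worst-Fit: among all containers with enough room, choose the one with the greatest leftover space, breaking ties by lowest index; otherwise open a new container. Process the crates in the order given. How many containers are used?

8

container 1: place 4 m³, 16 m³ left
container 1: place 11 m³, 5 m³ left
container 1: place 4 m³, 1 m³ left
container 1: place 1 m³, 0 m³ left
container 2: place 14 m³, 6 m³ left
container 2: place 5 m³, 1 m³ left
container 3: place 5 m³, 15 m³ left
container 3: place 6 m³, 9 m³ left
container 3: place 4 m³, 5 m³ left
container 3: place 5 m³, 0 m³ left
container 4: place 15 m³, 5 m³ left
container 4: place 1 m³, 4 m³ left
container 5: place 13 m³, 7 m³ left
container 6: place 11 m³, 9 m³ left
container 6: place 1 m³, 8 m³ left
container 6: place 1 m³, 7 m³ left
container 7: place 11 m³, 9 m³ left
container 8: place 12 m³, 8 m³ left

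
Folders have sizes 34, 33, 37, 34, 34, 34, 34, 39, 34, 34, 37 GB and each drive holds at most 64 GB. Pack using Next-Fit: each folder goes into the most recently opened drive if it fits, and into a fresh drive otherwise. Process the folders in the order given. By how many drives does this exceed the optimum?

Next-Fit: [34] [33] [37] [34] [34] [34] [34] [39] [34] [34] [37] → 11 drives.
11 folders exceed 32 GB (half the capacity), and no two of those can share a drive, so at least 11 drives are needed.
So 11 is already optimal.

0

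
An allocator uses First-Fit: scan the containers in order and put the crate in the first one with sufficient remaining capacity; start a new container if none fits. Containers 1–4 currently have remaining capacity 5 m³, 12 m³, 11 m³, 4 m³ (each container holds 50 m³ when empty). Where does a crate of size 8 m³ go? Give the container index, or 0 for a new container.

2

Containers with room: container 2 (12 m³), container 3 (11 m³).
The first with room is container 2.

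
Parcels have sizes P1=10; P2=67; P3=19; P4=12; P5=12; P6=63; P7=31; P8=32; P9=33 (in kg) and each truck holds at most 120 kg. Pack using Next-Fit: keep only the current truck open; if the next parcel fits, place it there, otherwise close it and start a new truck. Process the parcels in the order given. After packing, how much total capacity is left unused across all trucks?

Put P1 (10 kg) in truck 1; 110 kg remain.
Put P2 (67 kg) in truck 1; 43 kg remain.
Put P3 (19 kg) in truck 1; 24 kg remain.
Put P4 (12 kg) in truck 1; 12 kg remain.
Put P5 (12 kg) in truck 1; 0 kg remain.
Put P6 (63 kg) in truck 2; 57 kg remain.
Put P7 (31 kg) in truck 2; 26 kg remain.
Put P8 (32 kg) in truck 3; 88 kg remain.
Put P9 (33 kg) in truck 3; 55 kg remain.
3 trucks × 120 kg = 360 kg; used 279 kg; unused 81 kg.

81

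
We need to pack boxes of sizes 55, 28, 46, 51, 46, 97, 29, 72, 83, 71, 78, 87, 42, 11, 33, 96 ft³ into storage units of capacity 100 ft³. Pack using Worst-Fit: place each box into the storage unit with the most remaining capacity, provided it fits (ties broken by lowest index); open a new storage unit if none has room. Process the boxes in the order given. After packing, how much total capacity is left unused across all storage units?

Put 55 ft³ in storage unit 1; 45 ft³ remain.
Put 28 ft³ in storage unit 1; 17 ft³ remain.
Put 46 ft³ in storage unit 2; 54 ft³ remain.
Put 51 ft³ in storage unit 2; 3 ft³ remain.
Put 46 ft³ in storage unit 3; 54 ft³ remain.
Put 97 ft³ in storage unit 4; 3 ft³ remain.
Put 29 ft³ in storage unit 3; 25 ft³ remain.
Put 72 ft³ in storage unit 5; 28 ft³ remain.
Put 83 ft³ in storage unit 6; 17 ft³ remain.
Put 71 ft³ in storage unit 7; 29 ft³ remain.
Put 78 ft³ in storage unit 8; 22 ft³ remain.
Put 87 ft³ in storage unit 9; 13 ft³ remain.
Put 42 ft³ in storage unit 10; 58 ft³ remain.
Put 11 ft³ in storage unit 10; 47 ft³ remain.
Put 33 ft³ in storage unit 10; 14 ft³ remain.
Put 96 ft³ in storage unit 11; 4 ft³ remain.
11 storage units × 100 ft³ = 1100 ft³; used 925 ft³; unused 175 ft³.

175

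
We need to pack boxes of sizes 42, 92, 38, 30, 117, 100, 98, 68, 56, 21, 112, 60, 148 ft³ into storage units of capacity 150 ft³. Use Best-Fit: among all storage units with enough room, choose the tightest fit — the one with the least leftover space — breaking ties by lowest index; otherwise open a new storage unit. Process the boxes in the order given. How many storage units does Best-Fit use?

8

42 ft³ → storage unit 1 (remaining 108 ft³)
92 ft³ → storage unit 1 (remaining 16 ft³)
38 ft³ → storage unit 2 (remaining 112 ft³)
30 ft³ → storage unit 2 (remaining 82 ft³)
117 ft³ → storage unit 3 (remaining 33 ft³)
100 ft³ → storage unit 4 (remaining 50 ft³)
98 ft³ → storage unit 5 (remaining 52 ft³)
68 ft³ → storage unit 2 (remaining 14 ft³)
56 ft³ → storage unit 6 (remaining 94 ft³)
21 ft³ → storage unit 3 (remaining 12 ft³)
112 ft³ → storage unit 7 (remaining 38 ft³)
60 ft³ → storage unit 6 (remaining 34 ft³)
148 ft³ → storage unit 8 (remaining 2 ft³)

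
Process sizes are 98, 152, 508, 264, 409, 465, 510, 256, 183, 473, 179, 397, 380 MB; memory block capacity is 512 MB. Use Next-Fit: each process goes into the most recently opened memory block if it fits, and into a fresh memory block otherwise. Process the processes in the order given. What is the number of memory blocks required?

Put 98 MB in memory block 1; 414 MB remain.
Put 152 MB in memory block 1; 262 MB remain.
Put 508 MB in memory block 2; 4 MB remain.
Put 264 MB in memory block 3; 248 MB remain.
Put 409 MB in memory block 4; 103 MB remain.
Put 465 MB in memory block 5; 47 MB remain.
Put 510 MB in memory block 6; 2 MB remain.
Put 256 MB in memory block 7; 256 MB remain.
Put 183 MB in memory block 7; 73 MB remain.
Put 473 MB in memory block 8; 39 MB remain.
Put 179 MB in memory block 9; 333 MB remain.
Put 397 MB in memory block 10; 115 MB remain.
Put 380 MB in memory block 11; 132 MB remain.

11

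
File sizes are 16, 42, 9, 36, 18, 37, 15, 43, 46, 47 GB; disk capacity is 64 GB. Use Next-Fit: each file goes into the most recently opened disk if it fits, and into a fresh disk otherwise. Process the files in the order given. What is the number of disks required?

disk 1: place 16 GB, 48 GB left
disk 1: place 42 GB, 6 GB left
disk 2: place 9 GB, 55 GB left
disk 2: place 36 GB, 19 GB left
disk 2: place 18 GB, 1 GB left
disk 3: place 37 GB, 27 GB left
disk 3: place 15 GB, 12 GB left
disk 4: place 43 GB, 21 GB left
disk 5: place 46 GB, 18 GB left
disk 6: place 47 GB, 17 GB left

6 disks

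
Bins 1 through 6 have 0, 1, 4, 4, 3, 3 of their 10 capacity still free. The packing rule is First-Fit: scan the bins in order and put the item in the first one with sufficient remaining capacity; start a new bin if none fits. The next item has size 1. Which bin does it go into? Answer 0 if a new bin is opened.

Bins with room: bin 2 (1), bin 3 (4), bin 4 (4), bin 5 (3), bin 6 (3).
The first with room is bin 2.

2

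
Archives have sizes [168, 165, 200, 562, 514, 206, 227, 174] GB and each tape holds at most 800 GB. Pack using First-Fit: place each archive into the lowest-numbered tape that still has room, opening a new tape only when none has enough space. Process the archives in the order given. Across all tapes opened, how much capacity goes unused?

tape 1: place 168 GB, 632 GB left
tape 1: place 165 GB, 467 GB left
tape 1: place 200 GB, 267 GB left
tape 2: place 562 GB, 238 GB left
tape 3: place 514 GB, 286 GB left
tape 1: place 206 GB, 61 GB left
tape 2: place 227 GB, 11 GB left
tape 3: place 174 GB, 112 GB left
3 tapes × 800 GB = 2400 GB; used 2216 GB; unused 184 GB.

184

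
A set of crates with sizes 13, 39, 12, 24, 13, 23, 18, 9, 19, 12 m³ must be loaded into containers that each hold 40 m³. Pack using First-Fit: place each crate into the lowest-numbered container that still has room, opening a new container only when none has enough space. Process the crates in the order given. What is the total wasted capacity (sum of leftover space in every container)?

container 1: place 13 m³, 27 m³ left
container 2: place 39 m³, 1 m³ left
container 1: place 12 m³, 15 m³ left
container 3: place 24 m³, 16 m³ left
container 1: place 13 m³, 2 m³ left
container 4: place 23 m³, 17 m³ left
container 5: place 18 m³, 22 m³ left
container 3: place 9 m³, 7 m³ left
container 5: place 19 m³, 3 m³ left
container 4: place 12 m³, 5 m³ left
5 containers × 40 m³ = 200 m³; used 182 m³; unused 18 m³.

18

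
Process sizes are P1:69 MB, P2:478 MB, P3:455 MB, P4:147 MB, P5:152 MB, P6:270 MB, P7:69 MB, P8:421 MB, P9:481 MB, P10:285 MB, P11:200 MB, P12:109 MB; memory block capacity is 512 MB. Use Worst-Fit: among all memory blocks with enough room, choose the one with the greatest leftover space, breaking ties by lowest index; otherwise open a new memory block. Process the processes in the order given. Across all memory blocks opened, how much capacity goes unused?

448

Put P1 (69 MB) in memory block 1; 443 MB remain.
Put P2 (478 MB) in memory block 2; 34 MB remain.
Put P3 (455 MB) in memory block 3; 57 MB remain.
Put P4 (147 MB) in memory block 1; 296 MB remain.
Put P5 (152 MB) in memory block 1; 144 MB remain.
Put P6 (270 MB) in memory block 4; 242 MB remain.
Put P7 (69 MB) in memory block 4; 173 MB remain.
Put P8 (421 MB) in memory block 5; 91 MB remain.
Put P9 (481 MB) in memory block 6; 31 MB remain.
Put P10 (285 MB) in memory block 7; 227 MB remain.
Put P11 (200 MB) in memory block 7; 27 MB remain.
Put P12 (109 MB) in memory block 4; 64 MB remain.
7 memory blocks × 512 MB = 3584 MB; used 3136 MB; unused 448 MB.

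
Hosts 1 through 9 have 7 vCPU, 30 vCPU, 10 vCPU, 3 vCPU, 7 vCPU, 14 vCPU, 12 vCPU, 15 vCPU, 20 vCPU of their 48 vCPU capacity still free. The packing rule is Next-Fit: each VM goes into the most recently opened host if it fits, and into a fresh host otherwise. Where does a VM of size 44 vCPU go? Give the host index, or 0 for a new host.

Next-Fit only looks at host 9, which has 20 vCPU free.
44 vCPU does not fit, so a new host is opened.

0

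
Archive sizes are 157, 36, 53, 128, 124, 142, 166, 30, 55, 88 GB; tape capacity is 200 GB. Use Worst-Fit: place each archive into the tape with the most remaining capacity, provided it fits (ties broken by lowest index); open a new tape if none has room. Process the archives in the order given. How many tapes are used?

6 tapes

Put 157 GB in tape 1; 43 GB remain.
Put 36 GB in tape 1; 7 GB remain.
Put 53 GB in tape 2; 147 GB remain.
Put 128 GB in tape 2; 19 GB remain.
Put 124 GB in tape 3; 76 GB remain.
Put 142 GB in tape 4; 58 GB remain.
Put 166 GB in tape 5; 34 GB remain.
Put 30 GB in tape 3; 46 GB remain.
Put 55 GB in tape 4; 3 GB remain.
Put 88 GB in tape 6; 112 GB remain.
Final tapes: [157,36] [53,128] [124,30] [142,55] [166] [88].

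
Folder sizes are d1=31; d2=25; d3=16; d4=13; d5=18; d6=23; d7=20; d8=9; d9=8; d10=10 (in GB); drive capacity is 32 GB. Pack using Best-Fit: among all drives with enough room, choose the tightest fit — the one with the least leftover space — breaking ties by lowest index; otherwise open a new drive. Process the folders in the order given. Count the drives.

6

drive 1: place d1 (31 GB), 1 GB left
drive 2: place d2 (25 GB), 7 GB left
drive 3: place d3 (16 GB), 16 GB left
drive 3: place d4 (13 GB), 3 GB left
drive 4: place d5 (18 GB), 14 GB left
drive 5: place d6 (23 GB), 9 GB left
drive 6: place d7 (20 GB), 12 GB left
drive 5: place d8 (9 GB), 0 GB left
drive 6: place d9 (8 GB), 4 GB left
drive 4: place d10 (10 GB), 4 GB left
Final drives: [31] [25] [16,13] [18,10] [23,9] [20,8].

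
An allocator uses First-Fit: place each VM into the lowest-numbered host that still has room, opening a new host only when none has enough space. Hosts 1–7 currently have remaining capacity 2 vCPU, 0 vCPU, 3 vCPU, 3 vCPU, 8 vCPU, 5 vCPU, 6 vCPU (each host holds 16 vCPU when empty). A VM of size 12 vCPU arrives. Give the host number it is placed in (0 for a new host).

0

No host has ≥ 12 vCPU free, so a new host is opened.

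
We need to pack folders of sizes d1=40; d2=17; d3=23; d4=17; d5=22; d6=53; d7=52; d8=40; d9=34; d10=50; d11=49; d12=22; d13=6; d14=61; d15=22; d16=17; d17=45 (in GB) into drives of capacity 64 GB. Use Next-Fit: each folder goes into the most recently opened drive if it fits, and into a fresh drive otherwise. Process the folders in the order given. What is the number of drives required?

drive 1: place d1 (40 GB), 24 GB left
drive 1: place d2 (17 GB), 7 GB left
drive 2: place d3 (23 GB), 41 GB left
drive 2: place d4 (17 GB), 24 GB left
drive 2: place d5 (22 GB), 2 GB left
drive 3: place d6 (53 GB), 11 GB left
drive 4: place d7 (52 GB), 12 GB left
drive 5: place d8 (40 GB), 24 GB left
drive 6: place d9 (34 GB), 30 GB left
drive 7: place d10 (50 GB), 14 GB left
drive 8: place d11 (49 GB), 15 GB left
drive 9: place d12 (22 GB), 42 GB left
drive 9: place d13 (6 GB), 36 GB left
drive 10: place d14 (61 GB), 3 GB left
drive 11: place d15 (22 GB), 42 GB left
drive 11: place d16 (17 GB), 25 GB left
drive 12: place d17 (45 GB), 19 GB left

12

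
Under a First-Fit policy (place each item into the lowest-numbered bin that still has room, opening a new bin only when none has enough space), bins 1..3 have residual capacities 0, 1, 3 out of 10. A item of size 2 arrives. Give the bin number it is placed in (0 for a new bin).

Bins with room: bin 3 (3).
The first with room is bin 3.

3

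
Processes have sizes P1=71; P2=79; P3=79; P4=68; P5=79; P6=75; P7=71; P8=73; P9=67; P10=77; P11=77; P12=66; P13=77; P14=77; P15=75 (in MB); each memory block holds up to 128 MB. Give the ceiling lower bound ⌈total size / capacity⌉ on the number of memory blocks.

Total size = 71 + 79 + 79 + 68 + 79 + 75 + 71 + 73 + 67 + 77 + 77 + 66 + 77 + 77 + 75 = 1111 MB.
⌈1111 / 128⌉ = 9.

9 memory blocks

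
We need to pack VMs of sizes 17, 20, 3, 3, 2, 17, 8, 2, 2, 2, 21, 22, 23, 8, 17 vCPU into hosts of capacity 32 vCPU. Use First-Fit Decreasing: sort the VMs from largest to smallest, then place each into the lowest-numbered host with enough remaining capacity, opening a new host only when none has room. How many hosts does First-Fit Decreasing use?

7

Sorted descending: 23, 22, 21, 20, 17, 17, 17, 8, 8, 3, 3, 2, 2, 2, 2.
Put 23 vCPU in host 1; 9 vCPU remain.
Put 22 vCPU in host 2; 10 vCPU remain.
Put 21 vCPU in host 3; 11 vCPU remain.
Put 20 vCPU in host 4; 12 vCPU remain.
Put 17 vCPU in host 5; 15 vCPU remain.
Put 17 vCPU in host 6; 15 vCPU remain.
Put 17 vCPU in host 7; 15 vCPU remain.
Put 8 vCPU in host 1; 1 vCPU remain.
Put 8 vCPU in host 2; 2 vCPU remain.
Put 3 vCPU in host 3; 8 vCPU remain.
Put 3 vCPU in host 3; 5 vCPU remain.
Put 2 vCPU in host 2; 0 vCPU remain.
Put 2 vCPU in host 3; 3 vCPU remain.
Put 2 vCPU in host 3; 1 vCPU remain.
Put 2 vCPU in host 4; 10 vCPU remain.
Final hosts: [23,8] [22,8,2] [21,3,3,2,2] [20,2] [17] [17] [17].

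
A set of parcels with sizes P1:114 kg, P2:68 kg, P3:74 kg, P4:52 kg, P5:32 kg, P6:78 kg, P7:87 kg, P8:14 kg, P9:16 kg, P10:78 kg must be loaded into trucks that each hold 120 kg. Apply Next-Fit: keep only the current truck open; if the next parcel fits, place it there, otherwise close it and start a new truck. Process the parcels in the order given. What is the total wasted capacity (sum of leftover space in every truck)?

227

truck 1: place P1 (114 kg), 6 kg left
truck 2: place P2 (68 kg), 52 kg left
truck 3: place P3 (74 kg), 46 kg left
truck 4: place P4 (52 kg), 68 kg left
truck 4: place P5 (32 kg), 36 kg left
truck 5: place P6 (78 kg), 42 kg left
truck 6: place P7 (87 kg), 33 kg left
truck 6: place P8 (14 kg), 19 kg left
truck 6: place P9 (16 kg), 3 kg left
truck 7: place P10 (78 kg), 42 kg left
7 trucks × 120 kg = 840 kg; used 613 kg; unused 227 kg.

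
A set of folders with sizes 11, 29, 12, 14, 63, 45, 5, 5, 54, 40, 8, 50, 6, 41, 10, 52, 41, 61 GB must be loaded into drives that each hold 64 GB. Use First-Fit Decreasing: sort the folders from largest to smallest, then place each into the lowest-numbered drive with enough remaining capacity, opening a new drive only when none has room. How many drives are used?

Sorted descending: 63, 61, 54, 52, 50, 45, 41, 41, 40, 29, 14, 12, 11, 10, 8, 6, 5, 5.
drive 1: place 63 GB, 1 GB left
drive 2: place 61 GB, 3 GB left
drive 3: place 54 GB, 10 GB left
drive 4: place 52 GB, 12 GB left
drive 5: place 50 GB, 14 GB left
drive 6: place 45 GB, 19 GB left
drive 7: place 41 GB, 23 GB left
drive 8: place 41 GB, 23 GB left
drive 9: place 40 GB, 24 GB left
drive 10: place 29 GB, 35 GB left
drive 5: place 14 GB, 0 GB left
drive 4: place 12 GB, 0 GB left
drive 6: place 11 GB, 8 GB left
drive 3: place 10 GB, 0 GB left
drive 6: place 8 GB, 0 GB left
drive 7: place 6 GB, 17 GB left
drive 7: place 5 GB, 12 GB left
drive 7: place 5 GB, 7 GB left
Final drives: [63] [61] [54,10] [52,12] [50,14] [45,11,8] [41,6,5,5] [41] [40] [29].

10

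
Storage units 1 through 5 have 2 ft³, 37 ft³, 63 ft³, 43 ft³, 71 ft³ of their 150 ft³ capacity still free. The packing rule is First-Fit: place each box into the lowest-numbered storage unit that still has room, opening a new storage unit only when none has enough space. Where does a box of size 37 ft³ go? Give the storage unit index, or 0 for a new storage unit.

2

Storage units with room: storage unit 2 (37 ft³), storage unit 3 (63 ft³), storage unit 4 (43 ft³), storage unit 5 (71 ft³).
The first with room is storage unit 2.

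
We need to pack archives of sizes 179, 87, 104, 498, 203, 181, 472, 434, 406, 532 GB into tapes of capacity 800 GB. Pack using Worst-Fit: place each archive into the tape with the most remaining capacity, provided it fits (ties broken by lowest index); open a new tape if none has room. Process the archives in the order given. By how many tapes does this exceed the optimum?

1

Worst-Fit: [179,87,104,203] [498,181] [472] [434] [406] [532] → 6 tapes.
5 archives exceed 400 GB (half the capacity), and no two of those can share a tape, so at least 5 tapes are needed.
An optimal packing achieves that bound: [532,203] [498,181,104] [472,179,87] [434] [406] → 5 tapes.
Excess: 6 − 5 = 1.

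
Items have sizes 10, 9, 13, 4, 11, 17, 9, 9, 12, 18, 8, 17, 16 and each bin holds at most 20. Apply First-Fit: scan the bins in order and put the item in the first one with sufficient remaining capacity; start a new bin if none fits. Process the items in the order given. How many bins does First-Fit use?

9

Put 10 in bin 1; 10 remain.
Put 9 in bin 1; 1 remain.
Put 13 in bin 2; 7 remain.
Put 4 in bin 2; 3 remain.
Put 11 in bin 3; 9 remain.
Put 17 in bin 4; 3 remain.
Put 9 in bin 3; 0 remain.
Put 9 in bin 5; 11 remain.
Put 12 in bin 6; 8 remain.
Put 18 in bin 7; 2 remain.
Put 8 in bin 5; 3 remain.
Put 17 in bin 8; 3 remain.
Put 16 in bin 9; 4 remain.
Final bins: [10,9] [13,4] [11,9] [17] [9,8] [12] [18] [17] [16].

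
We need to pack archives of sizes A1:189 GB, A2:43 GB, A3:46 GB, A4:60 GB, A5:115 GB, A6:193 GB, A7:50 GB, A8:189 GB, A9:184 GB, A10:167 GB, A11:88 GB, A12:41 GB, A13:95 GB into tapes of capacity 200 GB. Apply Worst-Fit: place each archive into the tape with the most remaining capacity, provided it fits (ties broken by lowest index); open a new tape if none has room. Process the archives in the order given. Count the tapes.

tape 1: place A1 (189 GB), 11 GB left
tape 2: place A2 (43 GB), 157 GB left
tape 2: place A3 (46 GB), 111 GB left
tape 2: place A4 (60 GB), 51 GB left
tape 3: place A5 (115 GB), 85 GB left
tape 4: place A6 (193 GB), 7 GB left
tape 3: place A7 (50 GB), 35 GB left
tape 5: place A8 (189 GB), 11 GB left
tape 6: place A9 (184 GB), 16 GB left
tape 7: place A10 (167 GB), 33 GB left
tape 8: place A11 (88 GB), 112 GB left
tape 8: place A12 (41 GB), 71 GB left
tape 9: place A13 (95 GB), 105 GB left
Final tapes: [189] [43,46,60] [115,50] [193] [189] [184] [167] [88,41] [95].

9 tapes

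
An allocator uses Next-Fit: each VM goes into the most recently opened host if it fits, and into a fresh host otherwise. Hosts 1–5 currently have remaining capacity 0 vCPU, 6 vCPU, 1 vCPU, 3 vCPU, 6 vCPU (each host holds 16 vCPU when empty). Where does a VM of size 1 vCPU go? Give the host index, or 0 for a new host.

Next-Fit only looks at host 5, which has 6 vCPU free.
1 vCPU fits there.

5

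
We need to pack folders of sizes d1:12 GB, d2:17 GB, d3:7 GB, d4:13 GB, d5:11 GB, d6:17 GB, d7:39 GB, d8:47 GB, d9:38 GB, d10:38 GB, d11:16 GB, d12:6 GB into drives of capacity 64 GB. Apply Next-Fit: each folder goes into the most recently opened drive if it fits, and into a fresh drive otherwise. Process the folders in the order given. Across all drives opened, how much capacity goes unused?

d1 (12 GB) → drive 1 (remaining 52 GB)
d2 (17 GB) → drive 1 (remaining 35 GB)
d3 (7 GB) → drive 1 (remaining 28 GB)
d4 (13 GB) → drive 1 (remaining 15 GB)
d5 (11 GB) → drive 1 (remaining 4 GB)
d6 (17 GB) → drive 2 (remaining 47 GB)
d7 (39 GB) → drive 2 (remaining 8 GB)
d8 (47 GB) → drive 3 (remaining 17 GB)
d9 (38 GB) → drive 4 (remaining 26 GB)
d10 (38 GB) → drive 5 (remaining 26 GB)
d11 (16 GB) → drive 5 (remaining 10 GB)
d12 (6 GB) → drive 5 (remaining 4 GB)
5 drives × 64 GB = 320 GB; used 261 GB; unused 59 GB.

59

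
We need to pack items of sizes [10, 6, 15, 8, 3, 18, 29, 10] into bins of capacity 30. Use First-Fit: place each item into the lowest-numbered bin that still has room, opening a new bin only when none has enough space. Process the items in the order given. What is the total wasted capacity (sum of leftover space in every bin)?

Put 10 in bin 1; 20 remain.
Put 6 in bin 1; 14 remain.
Put 15 in bin 2; 15 remain.
Put 8 in bin 1; 6 remain.
Put 3 in bin 1; 3 remain.
Put 18 in bin 3; 12 remain.
Put 29 in bin 4; 1 remain.
Put 10 in bin 2; 5 remain.
4 bins × 30 = 120; used 99; unused 21.

21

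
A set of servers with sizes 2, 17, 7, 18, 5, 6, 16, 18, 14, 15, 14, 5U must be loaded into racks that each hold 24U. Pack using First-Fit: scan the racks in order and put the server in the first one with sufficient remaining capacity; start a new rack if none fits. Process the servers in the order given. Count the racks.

8

2U → rack 1 (remaining 22U)
17U → rack 1 (remaining 5U)
7U → rack 2 (remaining 17U)
18U → rack 3 (remaining 6U)
5U → rack 1 (remaining 0U)
6U → rack 2 (remaining 11U)
16U → rack 4 (remaining 8U)
18U → rack 5 (remaining 6U)
14U → rack 6 (remaining 10U)
15U → rack 7 (remaining 9U)
14U → rack 8 (remaining 10U)
5U → rack 2 (remaining 6U)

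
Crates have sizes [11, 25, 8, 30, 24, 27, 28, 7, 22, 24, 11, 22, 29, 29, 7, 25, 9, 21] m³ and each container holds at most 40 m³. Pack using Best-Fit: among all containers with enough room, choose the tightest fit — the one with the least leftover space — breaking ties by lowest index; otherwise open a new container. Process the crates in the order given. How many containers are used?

Put 11 m³ in container 1; 29 m³ remain.
Put 25 m³ in container 1; 4 m³ remain.
Put 8 m³ in container 2; 32 m³ remain.
Put 30 m³ in container 2; 2 m³ remain.
Put 24 m³ in container 3; 16 m³ remain.
Put 27 m³ in container 4; 13 m³ remain.
Put 28 m³ in container 5; 12 m³ remain.
Put 7 m³ in container 5; 5 m³ remain.
Put 22 m³ in container 6; 18 m³ remain.
Put 24 m³ in container 7; 16 m³ remain.
Put 11 m³ in container 4; 2 m³ remain.
Put 22 m³ in container 8; 18 m³ remain.
Put 29 m³ in container 9; 11 m³ remain.
Put 29 m³ in container 10; 11 m³ remain.
Put 7 m³ in container 9; 4 m³ remain.
Put 25 m³ in container 11; 15 m³ remain.
Put 9 m³ in container 10; 2 m³ remain.
Put 21 m³ in container 12; 19 m³ remain.

12 containers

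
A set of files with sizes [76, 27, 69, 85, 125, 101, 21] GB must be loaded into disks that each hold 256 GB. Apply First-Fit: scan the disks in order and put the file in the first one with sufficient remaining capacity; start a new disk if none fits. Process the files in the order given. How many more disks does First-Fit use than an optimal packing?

First-Fit: [76,27,69,21] [85,125] [101] → 3 disks.
Total size 504 GB; any packing needs at least ⌈504/256⌉ = 2 disks.
An optimal packing achieves that bound: [125,101,27] [85,76,69,21] → 2 disks.
Excess: 3 − 2 = 1.

1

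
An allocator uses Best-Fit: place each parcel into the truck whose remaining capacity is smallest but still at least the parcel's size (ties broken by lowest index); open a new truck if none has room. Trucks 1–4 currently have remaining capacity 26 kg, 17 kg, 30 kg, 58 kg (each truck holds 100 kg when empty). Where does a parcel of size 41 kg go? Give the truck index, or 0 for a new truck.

Trucks with room: truck 4 (58 kg).
Tightest fit is truck 4 with 58 kg free.

4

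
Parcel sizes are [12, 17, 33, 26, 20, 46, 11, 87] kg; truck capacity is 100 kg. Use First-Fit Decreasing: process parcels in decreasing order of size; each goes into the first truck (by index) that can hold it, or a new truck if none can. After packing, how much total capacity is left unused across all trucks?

48

Sorted descending: 87, 46, 33, 26, 20, 17, 12, 11.
Put 87 kg in truck 1; 13 kg remain.
Put 46 kg in truck 2; 54 kg remain.
Put 33 kg in truck 2; 21 kg remain.
Put 26 kg in truck 3; 74 kg remain.
Put 20 kg in truck 2; 1 kg remain.
Put 17 kg in truck 3; 57 kg remain.
Put 12 kg in truck 1; 1 kg remain.
Put 11 kg in truck 3; 46 kg remain.
3 trucks × 100 kg = 300 kg; used 252 kg; unused 48 kg.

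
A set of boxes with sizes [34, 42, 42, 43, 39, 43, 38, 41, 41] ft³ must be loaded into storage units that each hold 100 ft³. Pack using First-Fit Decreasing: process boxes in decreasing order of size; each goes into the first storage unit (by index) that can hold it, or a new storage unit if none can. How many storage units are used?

Sorted descending: 43, 43, 42, 42, 41, 41, 39, 38, 34.
Put 43 ft³ in storage unit 1; 57 ft³ remain.
Put 43 ft³ in storage unit 1; 14 ft³ remain.
Put 42 ft³ in storage unit 2; 58 ft³ remain.
Put 42 ft³ in storage unit 2; 16 ft³ remain.
Put 41 ft³ in storage unit 3; 59 ft³ remain.
Put 41 ft³ in storage unit 3; 18 ft³ remain.
Put 39 ft³ in storage unit 4; 61 ft³ remain.
Put 38 ft³ in storage unit 4; 23 ft³ remain.
Put 34 ft³ in storage unit 5; 66 ft³ remain.

5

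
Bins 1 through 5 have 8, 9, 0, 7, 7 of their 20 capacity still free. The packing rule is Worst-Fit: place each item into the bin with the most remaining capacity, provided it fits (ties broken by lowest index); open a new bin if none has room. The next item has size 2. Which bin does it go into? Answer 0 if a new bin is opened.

2

Bins with room: bin 1 (8), bin 2 (9), bin 4 (7), bin 5 (7).
Most room is bin 2 with 9 free.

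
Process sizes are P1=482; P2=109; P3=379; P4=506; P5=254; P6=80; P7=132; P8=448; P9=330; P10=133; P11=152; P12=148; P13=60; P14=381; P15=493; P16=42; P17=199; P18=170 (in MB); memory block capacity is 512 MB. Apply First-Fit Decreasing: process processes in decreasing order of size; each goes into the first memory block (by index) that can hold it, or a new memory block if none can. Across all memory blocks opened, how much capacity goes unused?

Sorted descending: 506, 493, 482, 448, 381, 379, 330, 254, 199, 170, 152, 148, 133, 132, 109, 80, 60, 42.
506 MB → memory block 1 (remaining 6 MB)
493 MB → memory block 2 (remaining 19 MB)
482 MB → memory block 3 (remaining 30 MB)
448 MB → memory block 4 (remaining 64 MB)
381 MB → memory block 5 (remaining 131 MB)
379 MB → memory block 6 (remaining 133 MB)
330 MB → memory block 7 (remaining 182 MB)
254 MB → memory block 8 (remaining 258 MB)
199 MB → memory block 8 (remaining 59 MB)
170 MB → memory block 7 (remaining 12 MB)
152 MB → memory block 9 (remaining 360 MB)
148 MB → memory block 9 (remaining 212 MB)
133 MB → memory block 6 (remaining 0 MB)
132 MB → memory block 9 (remaining 80 MB)
109 MB → memory block 5 (remaining 22 MB)
80 MB → memory block 9 (remaining 0 MB)
60 MB → memory block 4 (remaining 4 MB)
42 MB → memory block 8 (remaining 17 MB)
9 memory blocks × 512 MB = 4608 MB; used 4498 MB; unused 110 MB.

110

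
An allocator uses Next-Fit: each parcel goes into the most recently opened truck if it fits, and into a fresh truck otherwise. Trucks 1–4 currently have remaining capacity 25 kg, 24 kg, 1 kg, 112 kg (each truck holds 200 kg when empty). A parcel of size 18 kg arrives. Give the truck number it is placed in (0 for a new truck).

4

Next-Fit only looks at truck 4, which has 112 kg free.
18 kg fits there.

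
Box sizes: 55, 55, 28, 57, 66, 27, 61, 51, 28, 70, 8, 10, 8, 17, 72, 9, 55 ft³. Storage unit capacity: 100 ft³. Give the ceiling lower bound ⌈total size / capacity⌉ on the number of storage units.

Total size = 55 + 55 + 28 + 57 + 66 + 27 + 61 + 51 + 28 + 70 + 8 + 10 + 8 + 17 + 72 + 9 + 55 = 677 ft³.
⌈677 / 100⌉ = 7.

7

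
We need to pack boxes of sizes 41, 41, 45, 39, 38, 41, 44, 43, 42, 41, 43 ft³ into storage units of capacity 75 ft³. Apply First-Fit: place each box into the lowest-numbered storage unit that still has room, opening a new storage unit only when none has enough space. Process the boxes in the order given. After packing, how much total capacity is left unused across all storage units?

367

41 ft³ → storage unit 1 (remaining 34 ft³)
41 ft³ → storage unit 2 (remaining 34 ft³)
45 ft³ → storage unit 3 (remaining 30 ft³)
39 ft³ → storage unit 4 (remaining 36 ft³)
38 ft³ → storage unit 5 (remaining 37 ft³)
41 ft³ → storage unit 6 (remaining 34 ft³)
44 ft³ → storage unit 7 (remaining 31 ft³)
43 ft³ → storage unit 8 (remaining 32 ft³)
42 ft³ → storage unit 9 (remaining 33 ft³)
41 ft³ → storage unit 10 (remaining 34 ft³)
43 ft³ → storage unit 11 (remaining 32 ft³)
11 storage units × 75 ft³ = 825 ft³; used 458 ft³; unused 367 ft³.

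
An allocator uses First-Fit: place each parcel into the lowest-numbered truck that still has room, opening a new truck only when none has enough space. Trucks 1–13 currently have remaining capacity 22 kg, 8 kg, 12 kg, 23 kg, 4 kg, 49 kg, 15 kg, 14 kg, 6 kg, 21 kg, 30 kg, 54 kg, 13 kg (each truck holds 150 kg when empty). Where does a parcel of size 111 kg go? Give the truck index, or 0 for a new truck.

0

No truck has ≥ 111 kg free, so a new truck is opened.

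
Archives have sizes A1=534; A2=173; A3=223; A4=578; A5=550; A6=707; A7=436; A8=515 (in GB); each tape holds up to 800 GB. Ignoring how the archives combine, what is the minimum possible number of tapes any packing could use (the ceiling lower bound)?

Total size = 534 + 173 + 223 + 578 + 550 + 707 + 436 + 515 = 3716 GB.
⌈3716 / 800⌉ = 5.

5 tapes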